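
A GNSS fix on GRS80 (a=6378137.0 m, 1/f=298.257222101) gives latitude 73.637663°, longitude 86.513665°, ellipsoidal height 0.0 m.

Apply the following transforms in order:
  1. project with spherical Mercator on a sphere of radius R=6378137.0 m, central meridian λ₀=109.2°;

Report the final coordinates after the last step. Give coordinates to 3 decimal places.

start: φ=73.637663°, λ=86.513665°, h=0.000 m
→ merc (R=6378137.0, λ₀=109.2°): E=-2525431.2602, N=12370800.3799

E=-2525431.260 m, N=12370800.380 m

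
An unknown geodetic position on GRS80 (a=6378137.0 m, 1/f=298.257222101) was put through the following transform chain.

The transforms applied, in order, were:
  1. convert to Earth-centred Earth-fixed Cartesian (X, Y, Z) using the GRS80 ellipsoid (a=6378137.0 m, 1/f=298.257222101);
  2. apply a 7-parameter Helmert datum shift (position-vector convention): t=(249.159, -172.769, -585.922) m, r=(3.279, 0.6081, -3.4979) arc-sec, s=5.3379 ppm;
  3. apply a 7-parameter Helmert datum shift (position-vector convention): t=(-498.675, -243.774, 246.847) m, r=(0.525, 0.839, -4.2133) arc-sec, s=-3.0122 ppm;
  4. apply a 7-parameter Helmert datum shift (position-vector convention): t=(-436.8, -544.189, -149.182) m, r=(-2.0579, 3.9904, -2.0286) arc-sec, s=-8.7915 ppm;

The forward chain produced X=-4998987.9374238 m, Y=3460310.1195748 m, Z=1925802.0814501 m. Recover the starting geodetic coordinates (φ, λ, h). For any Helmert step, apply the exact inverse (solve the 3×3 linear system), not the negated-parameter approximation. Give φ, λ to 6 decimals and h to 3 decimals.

φ=17.689684°, λ=145.300661°, h=1481.567 m

start: X=-4998987.9374, Y=3460310.1196, Z=1925802.0815 m
→ Helmert⁻¹: X=-4998666.3780, Y=3460816.3587, Z=1925906.0199
→ Helmert⁻¹: X=-4998261.2874, Y=3460973.3616, Z=1925635.8334
→ Helmert⁻¹: X=-4998548.1374, Y=3461073.5086, Z=1926141.7162
→ geod (Bowring, a=6378137.000): φ=17.68968400°, λ=145.30066100°, h=1481.5670 m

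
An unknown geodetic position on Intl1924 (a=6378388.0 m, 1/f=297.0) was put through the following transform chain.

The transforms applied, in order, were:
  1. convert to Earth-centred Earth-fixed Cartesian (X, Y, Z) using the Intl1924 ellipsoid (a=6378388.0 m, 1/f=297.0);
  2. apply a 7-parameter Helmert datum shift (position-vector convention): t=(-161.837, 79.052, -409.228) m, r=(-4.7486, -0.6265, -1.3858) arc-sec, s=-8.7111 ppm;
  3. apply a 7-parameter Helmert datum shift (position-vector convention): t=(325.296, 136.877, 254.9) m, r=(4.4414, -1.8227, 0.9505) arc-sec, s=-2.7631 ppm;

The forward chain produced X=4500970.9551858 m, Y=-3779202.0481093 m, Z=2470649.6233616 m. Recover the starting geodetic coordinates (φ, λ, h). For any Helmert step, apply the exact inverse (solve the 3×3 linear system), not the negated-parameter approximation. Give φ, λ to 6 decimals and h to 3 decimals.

φ=22.940003°, λ=-40.020574°, h=357.078 m

start: X=4500970.9552, Y=-3779202.0481, Z=2470649.6234 m
→ Helmert⁻¹: X=4500662.5098, Y=-3779316.9127, Z=2470443.1565
→ Helmert⁻¹: X=4500896.4514, Y=-3779455.5300, Z=2470773.2276
→ geod (Bowring, a=6378388.000): φ=22.94000300°, λ=-40.02057400°, h=357.0780 m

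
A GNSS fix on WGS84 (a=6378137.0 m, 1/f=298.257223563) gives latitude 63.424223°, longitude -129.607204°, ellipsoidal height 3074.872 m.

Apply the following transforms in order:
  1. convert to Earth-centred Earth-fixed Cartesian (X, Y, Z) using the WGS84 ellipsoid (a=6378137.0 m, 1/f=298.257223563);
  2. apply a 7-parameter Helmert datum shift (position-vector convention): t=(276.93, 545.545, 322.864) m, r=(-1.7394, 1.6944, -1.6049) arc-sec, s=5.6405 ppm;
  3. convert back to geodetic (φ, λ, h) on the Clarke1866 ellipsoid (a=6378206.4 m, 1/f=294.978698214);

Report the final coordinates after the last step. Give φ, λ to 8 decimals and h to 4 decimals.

φ=63.43268350°, λ=-129.61023305°, h=3253.5380 m

start: φ=63.424223°, λ=-129.607204°, h=3074.872 m
→ ECEF (a=6378137.000, f=1/298.257223563): X=-1824905.6072, Y=-2205367.3020, Z=5684039.3494
→ Helmert 7p (PV): X=-1824609.4373, Y=-2204772.0642, Z=5684427.8629
→ geod (Bowring, a=6378206.400): φ=63.43268350°, λ=-129.61023305°, h=3253.5380 m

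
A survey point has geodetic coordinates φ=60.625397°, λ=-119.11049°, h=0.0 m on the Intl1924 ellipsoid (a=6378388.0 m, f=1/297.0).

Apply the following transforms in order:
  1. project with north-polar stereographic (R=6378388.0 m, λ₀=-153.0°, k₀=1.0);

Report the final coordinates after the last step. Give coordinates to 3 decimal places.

E=1864399.542 m, N=-2775616.805 m

start: φ=60.625397°, λ=-119.110490°, h=0.000 m
→ stereo (R=6378388.0, λ₀=-153.0°): E=1864399.5419, N=-2775616.8052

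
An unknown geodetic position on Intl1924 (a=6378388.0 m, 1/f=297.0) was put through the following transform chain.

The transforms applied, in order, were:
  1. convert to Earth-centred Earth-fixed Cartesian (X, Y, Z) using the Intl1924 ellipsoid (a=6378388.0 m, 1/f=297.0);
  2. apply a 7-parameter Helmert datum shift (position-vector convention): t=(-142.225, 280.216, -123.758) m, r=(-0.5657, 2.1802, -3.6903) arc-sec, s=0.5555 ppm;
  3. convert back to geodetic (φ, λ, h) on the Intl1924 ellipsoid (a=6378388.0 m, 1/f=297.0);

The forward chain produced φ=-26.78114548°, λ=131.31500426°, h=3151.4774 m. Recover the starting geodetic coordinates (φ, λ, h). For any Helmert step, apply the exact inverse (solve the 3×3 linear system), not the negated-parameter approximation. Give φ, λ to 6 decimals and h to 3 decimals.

φ=-26.781669°, λ=131.316535°, h=2820.540 m

start: φ=-26.781145°, λ=131.315004°, h=3151.477 m
→ ECEF (a=6378388.000, f=1/297.0): X=-3763730.2957, Y=4281902.3024, Z=-2858047.4371
→ Helmert⁻¹: X=-3763632.3735, Y=4281560.2107, Z=-2857950.1302
→ geod (Bowring, a=6378388.000): φ=-26.78166900°, λ=131.31653500°, h=2820.5400 m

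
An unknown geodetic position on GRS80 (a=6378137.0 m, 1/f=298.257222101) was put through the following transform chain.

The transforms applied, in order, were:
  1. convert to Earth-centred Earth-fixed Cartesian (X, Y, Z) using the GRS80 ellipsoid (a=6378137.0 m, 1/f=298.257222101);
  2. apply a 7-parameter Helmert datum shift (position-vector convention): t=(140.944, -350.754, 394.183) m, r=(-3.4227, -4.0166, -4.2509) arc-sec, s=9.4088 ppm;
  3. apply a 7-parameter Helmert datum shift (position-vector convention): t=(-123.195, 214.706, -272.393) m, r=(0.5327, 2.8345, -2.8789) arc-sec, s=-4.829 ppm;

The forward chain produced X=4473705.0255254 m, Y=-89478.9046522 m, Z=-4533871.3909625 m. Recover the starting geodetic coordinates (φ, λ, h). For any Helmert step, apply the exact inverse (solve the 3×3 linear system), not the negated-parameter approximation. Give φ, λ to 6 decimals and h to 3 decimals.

φ=-45.570531°, λ=-1.141300°, h=2855.467 m

start: X=4473705.0255, Y=-89478.9047, Z=-4533871.3910 m
→ Helmert⁻¹: X=4473913.3763, Y=-89643.3084, Z=-4533559.1786
→ Helmert⁻¹: X=4473643.8859, Y=-89124.2813, Z=-4533999.2972
→ geod (Bowring, a=6378137.000): φ=-45.57053100°, λ=-1.14130000°, h=2855.4670 m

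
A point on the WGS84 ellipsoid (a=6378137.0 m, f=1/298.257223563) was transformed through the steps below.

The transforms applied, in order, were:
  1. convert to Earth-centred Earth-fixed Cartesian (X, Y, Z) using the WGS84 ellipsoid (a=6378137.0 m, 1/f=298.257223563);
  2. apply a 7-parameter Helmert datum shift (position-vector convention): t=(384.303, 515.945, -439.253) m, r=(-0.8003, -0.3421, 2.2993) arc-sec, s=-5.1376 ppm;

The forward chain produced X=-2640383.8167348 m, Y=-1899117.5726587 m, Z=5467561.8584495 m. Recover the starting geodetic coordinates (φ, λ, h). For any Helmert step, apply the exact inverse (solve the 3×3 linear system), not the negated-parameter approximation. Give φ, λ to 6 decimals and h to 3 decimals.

start: X=-2640383.8167, Y=-1899117.5727, Z=5467561.8584 m
→ Helmert⁻¹: X=-2640793.7939, Y=-1899635.0552, Z=5468026.2134
→ geod (Bowring, a=6378137.000): φ=59.41939100°, λ=-144.27093300°, h=202.5760 m

φ=59.419391°, λ=-144.270933°, h=202.576 m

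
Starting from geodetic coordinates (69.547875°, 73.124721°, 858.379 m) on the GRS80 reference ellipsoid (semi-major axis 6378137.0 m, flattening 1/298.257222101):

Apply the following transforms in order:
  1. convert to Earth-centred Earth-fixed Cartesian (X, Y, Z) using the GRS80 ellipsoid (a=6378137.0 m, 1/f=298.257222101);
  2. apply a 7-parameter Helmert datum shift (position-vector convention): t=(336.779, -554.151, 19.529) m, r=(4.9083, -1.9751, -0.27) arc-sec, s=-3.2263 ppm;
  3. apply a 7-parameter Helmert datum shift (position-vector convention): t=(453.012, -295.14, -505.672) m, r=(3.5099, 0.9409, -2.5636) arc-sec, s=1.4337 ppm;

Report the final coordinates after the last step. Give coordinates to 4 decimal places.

start: φ=69.547875°, λ=73.124721°, h=858.379 m
→ ECEF (a=6378137.000, f=1/298.257222101): X=648958.0367, Y=2139290.4422, Z=5954406.4086
→ Helmert 7p (PV): X=649238.5057, Y=2138586.8485, Z=5954463.8477
→ Helmert 7p (PV): X=649746.1904, Y=2138185.3812, Z=5954000.1423

X=649746.1904 m, Y=2138185.3812 m, Z=5954000.1423 m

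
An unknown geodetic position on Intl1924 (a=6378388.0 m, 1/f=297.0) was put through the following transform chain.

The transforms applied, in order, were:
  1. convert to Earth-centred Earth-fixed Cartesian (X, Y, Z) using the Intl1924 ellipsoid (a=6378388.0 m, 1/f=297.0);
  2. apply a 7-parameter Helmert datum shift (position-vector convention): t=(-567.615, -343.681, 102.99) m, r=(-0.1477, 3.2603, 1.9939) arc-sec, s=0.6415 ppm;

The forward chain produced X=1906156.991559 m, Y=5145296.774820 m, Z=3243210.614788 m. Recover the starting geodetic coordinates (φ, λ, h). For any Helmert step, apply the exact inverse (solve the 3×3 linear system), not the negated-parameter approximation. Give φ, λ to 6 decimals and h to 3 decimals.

start: X=1906156.9916, Y=5145296.7748, Z=3243210.6148 m
→ Helmert⁻¹: X=1906721.8622, Y=5145616.4009, Z=3243139.3673
→ geod (Bowring, a=6378388.000): φ=30.75269000°, λ=69.66767900°, h=1430.2260 m

φ=30.752690°, λ=69.667679°, h=1430.226 m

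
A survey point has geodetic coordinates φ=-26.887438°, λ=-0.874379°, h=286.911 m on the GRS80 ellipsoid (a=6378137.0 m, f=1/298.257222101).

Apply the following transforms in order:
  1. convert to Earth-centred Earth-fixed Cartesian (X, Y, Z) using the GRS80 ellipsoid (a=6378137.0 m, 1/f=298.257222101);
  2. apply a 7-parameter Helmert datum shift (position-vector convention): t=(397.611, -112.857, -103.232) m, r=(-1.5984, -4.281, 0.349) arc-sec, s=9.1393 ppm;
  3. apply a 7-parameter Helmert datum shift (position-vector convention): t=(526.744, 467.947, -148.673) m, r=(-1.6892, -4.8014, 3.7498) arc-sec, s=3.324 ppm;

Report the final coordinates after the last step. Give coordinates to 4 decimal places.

start: φ=-26.887438°, λ=-0.874379°, h=286.911 m
→ ECEF (a=6378137.000, f=1/298.257222101): X=5692130.6365, Y=-86873.1684, Z=-2867226.9926
→ Helmert 7p (PV): X=5692639.9260, Y=-86999.4073, Z=-2867237.6153
→ Helmert 7p (PV): X=5693253.9173, Y=-86451.7408, Z=-2867262.5937

X=5693253.9173 m, Y=-86451.7408 m, Z=-2867262.5937 m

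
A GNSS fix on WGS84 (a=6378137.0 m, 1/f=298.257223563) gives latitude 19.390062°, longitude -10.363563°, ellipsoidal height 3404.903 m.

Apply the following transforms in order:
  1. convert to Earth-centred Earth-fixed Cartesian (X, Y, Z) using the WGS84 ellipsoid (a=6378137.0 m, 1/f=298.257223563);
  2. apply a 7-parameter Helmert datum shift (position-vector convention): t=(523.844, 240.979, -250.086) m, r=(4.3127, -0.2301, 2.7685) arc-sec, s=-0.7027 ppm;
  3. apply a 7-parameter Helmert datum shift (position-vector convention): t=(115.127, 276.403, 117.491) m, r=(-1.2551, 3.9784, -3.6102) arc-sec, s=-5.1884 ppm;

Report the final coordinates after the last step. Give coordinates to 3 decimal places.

X=5924202.012 m, Y=-1082815.580 m, Z=2104988.310 m

start: φ=19.390062°, λ=-10.363563°, h=3404.903 m
→ ECEF (a=6378137.000, f=1/298.257223563): X=5923564.1037, Y=-1083283.9516, Z=2105257.0199
→ Helmert 7p (PV): X=5924095.9765, Y=-1083006.7229, Z=2104989.4127
→ Helmert 7p (PV): X=5924202.0119, Y=-1082815.5796, Z=2104988.3098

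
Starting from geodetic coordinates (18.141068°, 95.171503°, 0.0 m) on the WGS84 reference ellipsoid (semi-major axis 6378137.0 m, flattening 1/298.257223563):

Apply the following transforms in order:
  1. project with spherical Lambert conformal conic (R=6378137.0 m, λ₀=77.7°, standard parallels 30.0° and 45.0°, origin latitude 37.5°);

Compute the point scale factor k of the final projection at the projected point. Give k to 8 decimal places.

start: φ=18.141068°, λ=95.171503°, h=0.000 m
→ into lcc (λ₀=77.7°): φ=18.14106800°, λ−λ₀=17.47150300°
scale k = 1.04695799

1.04695799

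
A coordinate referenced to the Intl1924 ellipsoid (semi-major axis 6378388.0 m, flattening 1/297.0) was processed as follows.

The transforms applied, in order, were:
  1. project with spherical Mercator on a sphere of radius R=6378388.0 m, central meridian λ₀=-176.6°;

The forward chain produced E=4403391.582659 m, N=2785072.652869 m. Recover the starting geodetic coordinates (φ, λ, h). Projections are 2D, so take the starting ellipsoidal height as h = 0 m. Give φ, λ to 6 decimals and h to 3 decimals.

start: E=4403391.5827, N=2785072.6529 m
→ merc⁻¹: φ=24.25869500°, λ=-137.04521700°

φ=24.258695°, λ=-137.045217°, h=0.000 m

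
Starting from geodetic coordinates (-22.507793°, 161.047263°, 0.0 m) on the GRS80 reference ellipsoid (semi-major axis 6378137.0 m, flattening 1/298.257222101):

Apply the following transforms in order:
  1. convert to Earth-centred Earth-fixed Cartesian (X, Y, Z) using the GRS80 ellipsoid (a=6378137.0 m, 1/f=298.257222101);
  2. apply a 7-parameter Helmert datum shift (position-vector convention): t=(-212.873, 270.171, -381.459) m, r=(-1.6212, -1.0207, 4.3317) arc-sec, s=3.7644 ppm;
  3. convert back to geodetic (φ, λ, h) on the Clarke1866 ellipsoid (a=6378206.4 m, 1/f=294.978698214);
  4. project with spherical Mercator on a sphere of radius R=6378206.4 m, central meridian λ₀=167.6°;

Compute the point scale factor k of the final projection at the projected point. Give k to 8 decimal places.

1.08248541

start: φ=-22.507793°, λ=161.047263°, h=0.000 m
→ ECEF (a=6378137.000, f=1/298.257222101): X=-5575593.4676, Y=1914687.6746, Z=-2426454.2406
→ Helmert 7p (PV): X=-5575855.5319, Y=1914828.8901, Z=-2426887.4737
→ geod (Bowring, a=6378206.400): φ=-22.51190779°, λ=161.04679219°, h=402.5749 m
→ into merc (λ₀=167.6°): φ=-22.51190779°, λ−λ₀=-6.55320781°
scale k = 1.08248541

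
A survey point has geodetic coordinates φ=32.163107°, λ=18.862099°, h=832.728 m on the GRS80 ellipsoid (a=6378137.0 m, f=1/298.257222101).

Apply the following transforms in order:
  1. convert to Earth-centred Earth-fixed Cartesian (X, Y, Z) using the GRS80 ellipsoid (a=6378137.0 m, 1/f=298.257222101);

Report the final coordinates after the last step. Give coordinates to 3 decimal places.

start: φ=32.163107°, λ=18.862099°, h=832.728 m
→ ECEF (a=6378137.000, f=1/298.257222101): X=5114896.8248, Y=1747441.3512, Z=3376199.4054

X=5114896.825 m, Y=1747441.351 m, Z=3376199.405 m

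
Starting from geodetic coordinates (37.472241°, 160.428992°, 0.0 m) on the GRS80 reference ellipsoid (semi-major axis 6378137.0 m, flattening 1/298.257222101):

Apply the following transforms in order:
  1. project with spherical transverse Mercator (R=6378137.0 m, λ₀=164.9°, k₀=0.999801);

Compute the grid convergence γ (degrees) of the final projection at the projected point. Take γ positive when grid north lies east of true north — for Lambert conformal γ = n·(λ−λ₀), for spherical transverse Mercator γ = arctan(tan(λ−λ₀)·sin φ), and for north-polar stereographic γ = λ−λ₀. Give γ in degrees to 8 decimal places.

-2.72353975

start: φ=37.472241°, λ=160.428992°, h=0.000 m
→ into tm (λ₀=164.9°): φ=37.47224100°, λ−λ₀=-4.47100800°
convergence γ = -2.72353975°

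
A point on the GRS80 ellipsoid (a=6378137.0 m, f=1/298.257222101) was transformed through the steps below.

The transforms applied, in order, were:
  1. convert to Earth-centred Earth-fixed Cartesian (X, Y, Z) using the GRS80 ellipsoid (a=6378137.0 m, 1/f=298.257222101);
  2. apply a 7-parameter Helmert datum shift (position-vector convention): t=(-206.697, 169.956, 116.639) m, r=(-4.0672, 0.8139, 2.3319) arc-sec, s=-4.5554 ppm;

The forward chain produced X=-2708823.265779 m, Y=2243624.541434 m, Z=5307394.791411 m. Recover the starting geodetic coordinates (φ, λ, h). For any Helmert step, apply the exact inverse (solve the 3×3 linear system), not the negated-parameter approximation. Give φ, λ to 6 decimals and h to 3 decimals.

φ=56.645556°, λ=140.367091°, h=3633.218 m

start: X=-2708823.2658, Y=2243624.5414, Z=5307394.7914 m
→ Helmert⁻¹: X=-2708624.4875, Y=2243390.7755, Z=5307335.8773
→ geod (Bowring, a=6378137.000): φ=56.64555600°, λ=140.36709100°, h=3633.2180 m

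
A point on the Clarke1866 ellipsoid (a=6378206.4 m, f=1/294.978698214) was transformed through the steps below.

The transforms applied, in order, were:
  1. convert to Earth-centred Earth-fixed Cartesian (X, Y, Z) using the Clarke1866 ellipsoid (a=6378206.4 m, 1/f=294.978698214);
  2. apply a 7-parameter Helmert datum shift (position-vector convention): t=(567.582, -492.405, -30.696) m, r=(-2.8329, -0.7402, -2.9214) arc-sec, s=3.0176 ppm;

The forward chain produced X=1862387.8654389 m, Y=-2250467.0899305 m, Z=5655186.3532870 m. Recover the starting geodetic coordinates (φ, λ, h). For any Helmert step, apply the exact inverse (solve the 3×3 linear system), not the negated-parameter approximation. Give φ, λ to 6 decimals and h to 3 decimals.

start: X=1862387.8654, Y=-2250467.0899, Z=5655186.3533 m
→ Helmert⁻¹: X=1861866.8271, Y=-2250019.1948, Z=5655162.4003
→ geod (Bowring, a=6378206.400): φ=62.84527700°, λ=-50.39260700°, h=3628.3160 m

φ=62.845277°, λ=-50.392607°, h=3628.316 m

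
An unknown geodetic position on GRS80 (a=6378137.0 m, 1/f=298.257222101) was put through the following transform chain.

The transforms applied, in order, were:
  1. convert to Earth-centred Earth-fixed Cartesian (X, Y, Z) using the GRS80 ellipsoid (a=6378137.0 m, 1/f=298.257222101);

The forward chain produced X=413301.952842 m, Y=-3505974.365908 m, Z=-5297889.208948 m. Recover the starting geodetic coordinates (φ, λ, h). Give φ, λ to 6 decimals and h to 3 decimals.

φ=-56.499749°, λ=-83.276714°, h=3036.561 m

start: X=413301.9528, Y=-3505974.3659, Z=-5297889.2089 m
→ geod (Bowring, a=6378137.000): φ=-56.49974900°, λ=-83.27671400°, h=3036.5610 m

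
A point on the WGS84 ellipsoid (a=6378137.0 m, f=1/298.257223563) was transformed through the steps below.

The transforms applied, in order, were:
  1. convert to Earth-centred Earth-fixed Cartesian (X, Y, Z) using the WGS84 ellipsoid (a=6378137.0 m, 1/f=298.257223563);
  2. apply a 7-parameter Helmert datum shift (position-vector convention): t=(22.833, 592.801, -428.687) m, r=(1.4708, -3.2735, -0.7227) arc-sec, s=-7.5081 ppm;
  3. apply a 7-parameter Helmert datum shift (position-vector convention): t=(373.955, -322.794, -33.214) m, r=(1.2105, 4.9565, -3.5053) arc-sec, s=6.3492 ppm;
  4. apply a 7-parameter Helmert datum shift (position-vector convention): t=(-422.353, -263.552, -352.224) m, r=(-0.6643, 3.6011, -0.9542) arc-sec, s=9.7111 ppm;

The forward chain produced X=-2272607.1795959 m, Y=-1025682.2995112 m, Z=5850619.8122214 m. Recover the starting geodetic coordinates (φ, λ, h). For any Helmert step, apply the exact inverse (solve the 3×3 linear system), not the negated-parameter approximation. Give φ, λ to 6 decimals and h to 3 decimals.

start: X=-2272607.1796, Y=-1025682.2995, Z=5850619.8122 m
→ Helmert⁻¹: X=-2272260.1658, Y=-1025438.1448, Z=5850872.2443
→ Helmert⁻¹: X=-2272742.8645, Y=-1025113.1290, Z=5850819.7125
→ Helmert⁻¹: X=-2272686.3052, Y=-1025679.8703, Z=5851335.7137
→ geod (Bowring, a=6378137.000): φ=67.05826700°, λ=-155.70999700°, h=419.6060 m

φ=67.058267°, λ=-155.709997°, h=419.606 m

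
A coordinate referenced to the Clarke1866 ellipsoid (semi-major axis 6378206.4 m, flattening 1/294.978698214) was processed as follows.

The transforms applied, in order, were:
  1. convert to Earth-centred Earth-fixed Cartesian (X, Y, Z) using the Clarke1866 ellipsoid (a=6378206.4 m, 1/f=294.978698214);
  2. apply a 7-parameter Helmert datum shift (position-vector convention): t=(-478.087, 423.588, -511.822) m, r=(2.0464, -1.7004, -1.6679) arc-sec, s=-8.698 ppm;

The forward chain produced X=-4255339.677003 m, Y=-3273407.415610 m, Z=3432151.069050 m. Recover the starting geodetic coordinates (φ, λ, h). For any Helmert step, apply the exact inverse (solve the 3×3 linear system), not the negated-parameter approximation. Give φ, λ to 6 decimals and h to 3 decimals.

φ=32.772292°, λ=-142.423769°, h=351.226 m

start: X=-4255339.6770, Y=-3273407.4156, Z=3432151.0691 m
→ Helmert⁻¹: X=-4254843.8271, Y=-3273859.8280, Z=3432760.3053
→ geod (Bowring, a=6378206.400): φ=32.77229200°, λ=-142.42376900°, h=351.2260 m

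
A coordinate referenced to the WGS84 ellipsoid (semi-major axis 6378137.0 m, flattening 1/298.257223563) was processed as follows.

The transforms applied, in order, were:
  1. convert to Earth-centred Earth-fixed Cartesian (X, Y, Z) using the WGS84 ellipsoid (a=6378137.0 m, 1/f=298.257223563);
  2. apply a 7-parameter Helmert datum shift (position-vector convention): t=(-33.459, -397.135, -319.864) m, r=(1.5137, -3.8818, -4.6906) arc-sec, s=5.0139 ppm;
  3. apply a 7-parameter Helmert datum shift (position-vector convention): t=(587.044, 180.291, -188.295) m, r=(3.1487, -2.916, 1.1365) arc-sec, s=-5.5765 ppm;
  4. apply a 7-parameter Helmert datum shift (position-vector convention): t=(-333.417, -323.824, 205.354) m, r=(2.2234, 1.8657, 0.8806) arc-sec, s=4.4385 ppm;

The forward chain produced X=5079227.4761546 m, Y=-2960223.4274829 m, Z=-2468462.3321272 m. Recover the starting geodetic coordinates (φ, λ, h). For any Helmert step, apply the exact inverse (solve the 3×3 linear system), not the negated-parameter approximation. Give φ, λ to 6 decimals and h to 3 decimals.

start: X=5079227.4762, Y=-2960223.4275, Z=-2468462.3321 m
→ Helmert⁻¹: X=5079548.0396, Y=-2959934.7617, Z=-2468578.8775
→ Helmert⁻¹: X=5078938.1115, Y=-2960197.2257, Z=-2468430.9609
→ Helmert⁻¹: X=5078966.9607, Y=-2959687.8645, Z=-2468172.5857
→ geod (Bowring, a=6378137.000): φ=-22.91380500°, λ=-30.23081900°, h=623.5140 m

φ=-22.913805°, λ=-30.230819°, h=623.514 m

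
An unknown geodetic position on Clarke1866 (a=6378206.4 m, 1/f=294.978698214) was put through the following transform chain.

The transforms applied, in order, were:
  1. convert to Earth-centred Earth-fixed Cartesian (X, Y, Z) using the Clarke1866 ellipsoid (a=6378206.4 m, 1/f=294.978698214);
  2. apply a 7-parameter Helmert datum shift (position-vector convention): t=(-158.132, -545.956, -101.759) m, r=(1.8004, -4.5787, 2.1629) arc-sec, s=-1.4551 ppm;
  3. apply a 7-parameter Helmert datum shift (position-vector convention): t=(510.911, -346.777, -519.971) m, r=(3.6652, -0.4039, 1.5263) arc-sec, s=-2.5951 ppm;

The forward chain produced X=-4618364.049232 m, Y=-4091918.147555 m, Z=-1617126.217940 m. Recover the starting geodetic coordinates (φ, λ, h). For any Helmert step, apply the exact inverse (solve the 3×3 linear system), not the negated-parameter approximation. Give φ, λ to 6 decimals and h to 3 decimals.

start: X=-4618364.0492, Y=-4091918.1476, Z=-1617126.2179 m
→ Helmert⁻¹: X=-4618920.3886, Y=-4091576.5347, Z=-1616528.6928
→ Helmert⁻¹: X=-4618847.7545, Y=-4091002.2061, Z=-1616291.0472
→ geod (Bowring, a=6378206.400): φ=-14.77477400°, λ=-138.46807100°, h=1468.2920 m

φ=-14.774774°, λ=-138.468071°, h=1468.292 m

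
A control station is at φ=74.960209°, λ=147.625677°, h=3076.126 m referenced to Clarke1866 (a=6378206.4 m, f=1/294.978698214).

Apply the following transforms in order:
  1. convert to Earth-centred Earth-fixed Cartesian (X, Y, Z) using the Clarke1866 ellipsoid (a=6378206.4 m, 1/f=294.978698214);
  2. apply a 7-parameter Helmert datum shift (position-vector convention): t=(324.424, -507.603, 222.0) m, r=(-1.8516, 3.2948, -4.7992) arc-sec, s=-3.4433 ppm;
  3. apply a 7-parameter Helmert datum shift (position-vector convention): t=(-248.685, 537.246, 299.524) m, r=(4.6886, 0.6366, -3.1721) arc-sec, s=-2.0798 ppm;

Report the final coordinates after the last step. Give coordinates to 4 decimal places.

start: φ=74.960209°, λ=147.625677°, h=3076.126 m
→ ECEF (a=6378206.400, f=1/294.978698214): X=-1402934.4706, Y=889447.6037, Z=6140407.1750
→ Helmert 7p (PV): X=-1402486.4367, Y=889024.7013, Z=6140622.4573
→ Helmert 7p (PV): X=-1402699.5808, Y=889442.0848, Z=6140933.7469

X=-1402699.5808 m, Y=889442.0848 m, Z=6140933.7469 m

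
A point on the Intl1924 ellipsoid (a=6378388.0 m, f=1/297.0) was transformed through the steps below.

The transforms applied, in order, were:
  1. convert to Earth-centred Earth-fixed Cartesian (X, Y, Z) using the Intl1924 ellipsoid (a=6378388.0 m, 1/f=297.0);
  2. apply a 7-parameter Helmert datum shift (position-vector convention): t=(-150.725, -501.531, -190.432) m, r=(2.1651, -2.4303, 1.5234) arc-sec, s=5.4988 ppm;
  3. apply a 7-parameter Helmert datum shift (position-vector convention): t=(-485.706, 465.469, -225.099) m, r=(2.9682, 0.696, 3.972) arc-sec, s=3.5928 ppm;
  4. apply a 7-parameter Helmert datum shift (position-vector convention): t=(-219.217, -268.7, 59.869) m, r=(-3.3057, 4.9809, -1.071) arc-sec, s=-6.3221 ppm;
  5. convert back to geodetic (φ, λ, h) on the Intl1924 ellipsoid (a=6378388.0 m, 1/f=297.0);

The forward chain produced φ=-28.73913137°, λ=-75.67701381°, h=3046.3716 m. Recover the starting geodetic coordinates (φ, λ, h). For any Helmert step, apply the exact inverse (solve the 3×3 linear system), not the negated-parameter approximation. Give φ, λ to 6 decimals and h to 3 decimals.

start: φ=-28.739131°, λ=-75.677014°, h=3046.372 m
→ ECEF (a=6378388.000, f=1/297.0): X=1385299.0451, Y=-5425649.4213, Z=-3050089.3771
→ Helmert⁻¹: X=1385628.8490, Y=-5425358.9423, Z=-3050222.0187
→ Helmert⁻¹: X=1386015.3813, Y=-5425875.4965, Z=-3049903.2052
→ Helmert⁻¹: X=1386082.4817, Y=-5425386.3811, Z=-3049655.3863
→ geod (Bowring, a=6378388.000): φ=-28.73596400°, λ=-75.66858100°, h=2784.2310 m

φ=-28.735964°, λ=-75.668581°, h=2784.231 m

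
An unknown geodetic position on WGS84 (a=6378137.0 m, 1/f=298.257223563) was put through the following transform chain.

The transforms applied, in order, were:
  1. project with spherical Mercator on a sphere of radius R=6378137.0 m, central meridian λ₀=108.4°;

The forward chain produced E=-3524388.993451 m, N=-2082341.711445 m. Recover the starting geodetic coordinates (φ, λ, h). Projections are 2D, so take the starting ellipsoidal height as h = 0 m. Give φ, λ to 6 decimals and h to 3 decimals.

φ=-18.382272°, λ=76.739875°, h=0.000 m

start: E=-3524388.9935, N=-2082341.7114 m
→ merc⁻¹: φ=-18.38227200°, λ=76.73987500°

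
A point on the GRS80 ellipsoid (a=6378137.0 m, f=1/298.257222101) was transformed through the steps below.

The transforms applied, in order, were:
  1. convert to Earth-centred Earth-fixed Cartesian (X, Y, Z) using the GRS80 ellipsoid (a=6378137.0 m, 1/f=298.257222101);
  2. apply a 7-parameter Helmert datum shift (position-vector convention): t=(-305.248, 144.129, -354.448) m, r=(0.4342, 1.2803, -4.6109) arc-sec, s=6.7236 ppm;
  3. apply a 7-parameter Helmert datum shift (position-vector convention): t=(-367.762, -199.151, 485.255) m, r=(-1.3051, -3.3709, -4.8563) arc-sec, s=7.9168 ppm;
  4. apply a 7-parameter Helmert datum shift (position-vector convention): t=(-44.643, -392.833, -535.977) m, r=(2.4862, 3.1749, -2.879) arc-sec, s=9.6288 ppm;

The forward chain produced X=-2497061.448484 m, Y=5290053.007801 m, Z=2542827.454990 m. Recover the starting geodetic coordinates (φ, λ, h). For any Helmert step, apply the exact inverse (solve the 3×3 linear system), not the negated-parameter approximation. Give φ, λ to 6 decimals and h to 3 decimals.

φ=23.637376°, λ=115.263932°, h=3927.640 m

start: X=-2497061.4485, Y=5290053.0078, Z=2542827.4550 m
→ Helmert⁻¹: X=-2497105.7510, Y=5290390.7013, Z=2543236.7390
→ Helmert⁻¹: X=-2496801.2259, Y=5290473.0943, Z=2542805.6323
→ Helmert⁻¹: X=-2496613.2374, Y=5290242.9389, Z=2543116.3483
→ geod (Bowring, a=6378137.000): φ=23.63737600°, λ=115.26393200°, h=3927.6400 m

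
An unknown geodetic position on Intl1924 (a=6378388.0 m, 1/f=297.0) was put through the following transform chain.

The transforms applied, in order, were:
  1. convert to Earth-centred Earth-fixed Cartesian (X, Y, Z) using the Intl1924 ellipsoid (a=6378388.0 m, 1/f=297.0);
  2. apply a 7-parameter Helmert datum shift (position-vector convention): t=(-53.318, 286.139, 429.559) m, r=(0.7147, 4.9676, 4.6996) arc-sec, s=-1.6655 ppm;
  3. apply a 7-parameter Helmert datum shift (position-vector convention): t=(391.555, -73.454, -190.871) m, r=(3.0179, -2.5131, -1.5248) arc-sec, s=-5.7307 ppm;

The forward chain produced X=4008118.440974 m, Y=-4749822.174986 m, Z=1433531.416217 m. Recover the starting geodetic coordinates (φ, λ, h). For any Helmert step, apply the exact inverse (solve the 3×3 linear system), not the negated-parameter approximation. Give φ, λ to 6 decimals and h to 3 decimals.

start: X=4008118.4410, Y=-4749822.1750, Z=1433531.4162 m
→ Helmert⁻¹: X=4007802.4339, Y=-4749725.3356, Z=1433751.1672
→ Helmert⁻¹: X=4007719.6768, Y=-4750105.7321, Z=1433436.9746
→ geod (Bowring, a=6378388.000): φ=13.07269900°, λ=-49.84528300°, h=794.4030 m

φ=13.072699°, λ=-49.845283°, h=794.403 m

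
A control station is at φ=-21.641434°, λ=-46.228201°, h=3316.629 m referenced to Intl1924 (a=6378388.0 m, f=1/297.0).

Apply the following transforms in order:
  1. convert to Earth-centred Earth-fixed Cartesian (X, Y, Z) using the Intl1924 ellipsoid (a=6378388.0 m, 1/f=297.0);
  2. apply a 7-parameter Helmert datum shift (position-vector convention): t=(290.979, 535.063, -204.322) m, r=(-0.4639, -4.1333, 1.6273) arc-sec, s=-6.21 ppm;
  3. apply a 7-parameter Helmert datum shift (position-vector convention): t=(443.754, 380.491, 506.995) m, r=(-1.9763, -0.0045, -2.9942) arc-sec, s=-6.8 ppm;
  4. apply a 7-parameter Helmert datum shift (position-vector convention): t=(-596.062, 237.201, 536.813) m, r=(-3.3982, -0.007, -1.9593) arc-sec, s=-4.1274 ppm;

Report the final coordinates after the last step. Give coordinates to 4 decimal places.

start: φ=-21.641434°, λ=-46.228201°, h=3316.629 m
→ ECEF (a=6378388.000, f=1/297.0): X=4105463.9339, Y=-4285358.4270, Z=-2338807.4630
→ Helmert 7p (PV): X=4105810.0932, Y=-4284769.6226, Z=-2338905.3550
→ Helmert 7p (PV): X=4106163.7802, Y=-4284442.0057, Z=-2338341.3122
→ Helmert 7p (PV): X=4105510.1522, Y=-4284264.6491, Z=-2337724.1229

X=4105510.1522 m, Y=-4284264.6491 m, Z=-2337724.1229 m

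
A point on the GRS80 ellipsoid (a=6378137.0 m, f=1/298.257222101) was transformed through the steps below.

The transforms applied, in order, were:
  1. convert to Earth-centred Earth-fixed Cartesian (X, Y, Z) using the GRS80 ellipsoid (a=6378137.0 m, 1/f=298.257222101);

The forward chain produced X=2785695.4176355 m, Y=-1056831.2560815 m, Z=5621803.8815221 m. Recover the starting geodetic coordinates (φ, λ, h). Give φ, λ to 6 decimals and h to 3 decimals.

φ=62.236337°, λ=-20.775638°, h=1097.510 m

start: X=2785695.4176, Y=-1056831.2561, Z=5621803.8815 m
→ geod (Bowring, a=6378137.000): φ=62.23633700°, λ=-20.77563800°, h=1097.5100 m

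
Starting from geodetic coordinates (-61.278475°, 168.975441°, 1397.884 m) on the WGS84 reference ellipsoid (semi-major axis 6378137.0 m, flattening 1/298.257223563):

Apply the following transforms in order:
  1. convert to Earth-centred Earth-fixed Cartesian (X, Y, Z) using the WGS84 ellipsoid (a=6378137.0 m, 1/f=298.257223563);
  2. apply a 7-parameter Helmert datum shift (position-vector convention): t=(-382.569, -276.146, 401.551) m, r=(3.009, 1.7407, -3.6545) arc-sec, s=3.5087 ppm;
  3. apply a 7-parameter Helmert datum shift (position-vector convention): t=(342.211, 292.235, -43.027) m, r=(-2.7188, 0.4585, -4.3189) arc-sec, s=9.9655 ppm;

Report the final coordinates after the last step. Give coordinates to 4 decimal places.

start: φ=-61.278475°, λ=168.975441°, h=1397.884 m
→ ECEF (a=6378137.000, f=1/298.257223563): X=-3016902.4247, Y=587768.5491, Z=-5571546.5518
→ Helmert 7p (PV): X=-3017332.1846, Y=587629.1959, Z=-5571130.5151
→ Helmert 7p (PV): X=-3017020.1225, Y=587917.0318, Z=-5571230.0997

X=-3017020.1225 m, Y=587917.0318 m, Z=-5571230.0997 m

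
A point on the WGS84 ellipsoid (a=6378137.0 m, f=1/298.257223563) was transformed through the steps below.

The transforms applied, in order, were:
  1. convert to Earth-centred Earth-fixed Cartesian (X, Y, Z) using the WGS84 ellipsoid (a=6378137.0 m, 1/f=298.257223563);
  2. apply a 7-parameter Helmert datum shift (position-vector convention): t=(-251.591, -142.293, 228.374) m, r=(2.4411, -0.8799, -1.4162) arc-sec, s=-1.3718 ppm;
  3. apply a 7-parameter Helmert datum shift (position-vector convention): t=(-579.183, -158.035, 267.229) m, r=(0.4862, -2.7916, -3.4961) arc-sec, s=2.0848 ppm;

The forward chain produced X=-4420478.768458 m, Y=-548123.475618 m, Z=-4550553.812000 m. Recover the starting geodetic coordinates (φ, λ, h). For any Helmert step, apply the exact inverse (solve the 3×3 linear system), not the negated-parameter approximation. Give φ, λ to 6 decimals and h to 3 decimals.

φ=-45.812113°, λ=-172.932066°, h=339.877 m

start: X=-4420478.7685, Y=-548123.4756, Z=-4550553.8120 m
→ Helmert⁻¹: X=-4419942.6718, Y=-548049.9412, Z=-4550750.4419
→ Helmert⁻¹: X=-4419712.7951, Y=-547992.6049, Z=-4550959.7196
→ geod (Bowring, a=6378137.000): φ=-45.81211300°, λ=-172.93206600°, h=339.8770 m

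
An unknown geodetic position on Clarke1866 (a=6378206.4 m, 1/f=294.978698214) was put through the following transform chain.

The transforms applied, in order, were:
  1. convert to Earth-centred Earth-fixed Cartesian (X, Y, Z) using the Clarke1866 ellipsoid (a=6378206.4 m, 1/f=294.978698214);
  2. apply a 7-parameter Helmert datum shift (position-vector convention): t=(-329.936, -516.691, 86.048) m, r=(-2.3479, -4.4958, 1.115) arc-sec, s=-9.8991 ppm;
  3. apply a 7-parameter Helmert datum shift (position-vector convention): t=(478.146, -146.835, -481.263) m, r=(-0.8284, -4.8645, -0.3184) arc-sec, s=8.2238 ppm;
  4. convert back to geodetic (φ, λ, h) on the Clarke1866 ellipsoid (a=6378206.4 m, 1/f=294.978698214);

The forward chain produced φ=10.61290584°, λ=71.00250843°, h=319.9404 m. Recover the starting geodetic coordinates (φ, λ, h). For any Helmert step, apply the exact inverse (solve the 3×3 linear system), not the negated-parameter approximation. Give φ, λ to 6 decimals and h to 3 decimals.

φ=10.615441°, λ=71.005030°, h=972.667 m

start: φ=10.612906°, λ=71.002508°, h=319.940 m
→ ECEF (a=6378206.400, f=1/294.978698214): X=2041096.5127, Y=5928617.8636, Z=1166933.6192
→ Helmert⁻¹: X=2040619.9646, Y=5928714.4036, Z=1167380.9670
→ Helmert⁻¹: X=2041027.5994, Y=5929265.4685, Z=1167329.4801
→ geod (Bowring, a=6378206.400): φ=10.61544100°, λ=71.00503000°, h=972.6670 m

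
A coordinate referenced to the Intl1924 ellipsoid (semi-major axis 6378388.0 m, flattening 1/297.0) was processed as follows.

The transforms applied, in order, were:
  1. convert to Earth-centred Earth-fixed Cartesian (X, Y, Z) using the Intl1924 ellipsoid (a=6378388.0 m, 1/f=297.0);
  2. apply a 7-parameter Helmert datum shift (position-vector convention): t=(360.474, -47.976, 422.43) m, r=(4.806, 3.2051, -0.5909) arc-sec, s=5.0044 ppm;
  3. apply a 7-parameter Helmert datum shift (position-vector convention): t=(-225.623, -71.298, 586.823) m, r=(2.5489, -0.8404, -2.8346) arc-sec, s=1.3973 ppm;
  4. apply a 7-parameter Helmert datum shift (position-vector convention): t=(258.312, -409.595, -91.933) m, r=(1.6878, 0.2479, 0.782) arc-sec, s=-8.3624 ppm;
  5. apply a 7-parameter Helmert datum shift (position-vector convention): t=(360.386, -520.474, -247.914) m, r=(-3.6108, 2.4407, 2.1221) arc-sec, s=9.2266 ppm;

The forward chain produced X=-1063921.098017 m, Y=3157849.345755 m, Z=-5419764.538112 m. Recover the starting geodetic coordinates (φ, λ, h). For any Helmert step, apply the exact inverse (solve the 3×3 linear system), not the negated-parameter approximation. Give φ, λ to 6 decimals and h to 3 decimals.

start: X=-1063921.0980, Y=3157849.3458, Z=-5419764.5381 m
→ Helmert⁻¹: X=-1064175.0424, Y=3158446.4980, Z=-5419423.9224
→ Helmert⁻¹: X=-1064423.7664, Y=3158842.1991, Z=-5419404.4355
→ Helmert⁻¹: X=-1064262.1498, Y=3158827.4801, Z=-5420018.3839
→ Helmert⁻¹: X=-1064542.1172, Y=3158730.2997, Z=-5420503.8285
→ geod (Bowring, a=6378388.000): φ=-58.58310300°, λ=108.62463100°, h=603.4020 m

φ=-58.583103°, λ=108.624631°, h=603.402 m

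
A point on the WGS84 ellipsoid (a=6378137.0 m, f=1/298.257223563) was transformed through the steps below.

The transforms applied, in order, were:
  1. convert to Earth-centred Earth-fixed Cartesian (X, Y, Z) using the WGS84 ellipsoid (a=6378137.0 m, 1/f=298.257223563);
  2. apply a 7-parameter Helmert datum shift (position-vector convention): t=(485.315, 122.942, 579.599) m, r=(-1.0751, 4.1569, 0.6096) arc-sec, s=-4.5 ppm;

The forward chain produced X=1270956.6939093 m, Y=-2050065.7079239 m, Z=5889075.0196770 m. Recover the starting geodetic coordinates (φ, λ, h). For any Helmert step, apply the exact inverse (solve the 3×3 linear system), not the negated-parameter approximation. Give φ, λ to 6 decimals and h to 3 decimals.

start: X=1270956.6939, Y=-2050065.7079, Z=5889075.0197 m
→ Helmert⁻¹: X=1270352.3638, Y=-2050232.3227, Z=5888536.8344
→ geod (Bowring, a=6378137.000): φ=67.86097800°, λ=-58.21707100°, h=3530.0980 m

φ=67.860978°, λ=-58.217071°, h=3530.098 m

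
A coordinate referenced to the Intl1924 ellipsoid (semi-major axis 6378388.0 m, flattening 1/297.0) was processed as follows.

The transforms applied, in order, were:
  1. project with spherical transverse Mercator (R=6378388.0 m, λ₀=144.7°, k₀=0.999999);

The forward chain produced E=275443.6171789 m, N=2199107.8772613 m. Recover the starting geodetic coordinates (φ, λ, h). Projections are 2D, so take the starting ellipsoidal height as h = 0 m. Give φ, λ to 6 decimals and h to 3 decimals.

φ=19.734995°, λ=147.327941°, h=0.000 m

start: E=275443.6172, N=2199107.8773 m
→ tm⁻¹: φ=19.73499500°, λ=147.32794100°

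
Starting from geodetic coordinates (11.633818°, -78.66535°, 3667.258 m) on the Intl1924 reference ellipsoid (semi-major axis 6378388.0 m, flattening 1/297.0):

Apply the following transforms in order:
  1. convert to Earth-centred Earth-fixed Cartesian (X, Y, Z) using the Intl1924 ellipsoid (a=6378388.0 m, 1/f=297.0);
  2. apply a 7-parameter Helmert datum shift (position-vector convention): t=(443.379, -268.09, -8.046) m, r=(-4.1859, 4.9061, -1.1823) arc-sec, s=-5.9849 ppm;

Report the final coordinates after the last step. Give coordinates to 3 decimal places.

X=1229154.500 m, Y=-6130076.247 m, Z=1278587.329 m

start: φ=11.633818°, λ=-78.665350°, h=3667.258 m
→ ECEF (a=6378388.000, f=1/297.0): X=1228723.2009, Y=-6129863.7460, Z=1278507.8549
→ Helmert 7p (PV): X=1229154.5000, Y=-6130076.2467, Z=1278587.3292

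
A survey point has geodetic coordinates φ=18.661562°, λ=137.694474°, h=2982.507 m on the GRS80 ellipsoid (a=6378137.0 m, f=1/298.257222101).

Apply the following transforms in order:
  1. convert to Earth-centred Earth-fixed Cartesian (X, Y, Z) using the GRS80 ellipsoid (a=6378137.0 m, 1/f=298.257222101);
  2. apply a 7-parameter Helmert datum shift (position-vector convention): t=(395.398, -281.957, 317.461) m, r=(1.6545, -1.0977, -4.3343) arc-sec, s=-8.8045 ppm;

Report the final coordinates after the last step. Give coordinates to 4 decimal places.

start: φ=18.661562°, λ=137.694474°, h=2982.507 m
→ ECEF (a=6378137.000, f=1/298.257222101): X=-4472678.1619, Y=4070612.5995, Z=2028847.2294
→ Helmert 7p (PV): X=-4472168.6450, Y=4070372.5139, Z=2029155.6760

X=-4472168.6450 m, Y=4070372.5139 m, Z=2029155.6760 m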